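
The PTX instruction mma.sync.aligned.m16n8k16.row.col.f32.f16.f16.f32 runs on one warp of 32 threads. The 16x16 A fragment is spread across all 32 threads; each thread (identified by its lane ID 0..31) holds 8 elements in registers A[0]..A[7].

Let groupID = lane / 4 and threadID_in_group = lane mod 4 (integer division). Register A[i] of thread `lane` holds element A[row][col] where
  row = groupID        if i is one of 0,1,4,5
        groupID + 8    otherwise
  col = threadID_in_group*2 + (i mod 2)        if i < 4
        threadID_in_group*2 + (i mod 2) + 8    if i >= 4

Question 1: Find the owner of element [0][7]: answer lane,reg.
3,1

r:0=>grp=0,rB=0  c:7=>cB=0,tig=3,lo=1
L=0*4+3=3  i=0*4+0*2+1=1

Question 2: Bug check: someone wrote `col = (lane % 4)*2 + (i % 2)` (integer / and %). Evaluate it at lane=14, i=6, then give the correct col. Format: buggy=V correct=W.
buggy=4 correct=12

`(lane % 4)*2 + (i % 2)`[14,6]⇒4
14: gr=3,th=2
[6] (3+8,2*2+0+8) = (11,12)
col: 4 vs 12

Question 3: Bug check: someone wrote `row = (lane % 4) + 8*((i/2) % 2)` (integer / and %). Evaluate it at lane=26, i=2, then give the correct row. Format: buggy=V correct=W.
buggy=10 correct=14

`(lane % 4) + 8*((i/2) % 2)`[26,2]->10
26: gid=6,tid=2
[2] (6+8,2*2+0+0) = (14,4)
row: 10 vs 14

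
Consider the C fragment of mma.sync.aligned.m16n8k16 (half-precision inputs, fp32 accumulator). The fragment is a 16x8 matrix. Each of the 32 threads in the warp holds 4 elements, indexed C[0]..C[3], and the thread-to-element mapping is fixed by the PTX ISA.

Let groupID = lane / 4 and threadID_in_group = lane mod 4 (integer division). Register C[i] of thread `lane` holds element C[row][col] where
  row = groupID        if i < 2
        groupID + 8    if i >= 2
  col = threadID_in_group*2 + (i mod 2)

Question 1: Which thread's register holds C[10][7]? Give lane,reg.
11,3

r=10→G=2,rhi=1  c=7→T=3,p=1
L=2*4+3=11  i=1*2+1=3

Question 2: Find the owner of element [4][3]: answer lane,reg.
r=4->g=4,rb=0  c=3->t=1,b0=1
L=4*4+1=17  i=0*2+1=1

17,1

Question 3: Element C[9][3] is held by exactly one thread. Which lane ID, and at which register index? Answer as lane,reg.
r:9=>grp=1,rB=1  c:3=>tig=1,lo=1
L=1*4+1=5  i=1*2+1=3

5,3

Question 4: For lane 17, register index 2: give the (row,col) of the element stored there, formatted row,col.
12,2

17: G=4,T=1
[2] (4+8,1*2+0) = (12,2)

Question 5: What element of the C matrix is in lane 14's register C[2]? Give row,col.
lane 14: g=3 (14/4), t=2 (14%4)
i=2: r=3+8=11, c=2*2+0=4

11,4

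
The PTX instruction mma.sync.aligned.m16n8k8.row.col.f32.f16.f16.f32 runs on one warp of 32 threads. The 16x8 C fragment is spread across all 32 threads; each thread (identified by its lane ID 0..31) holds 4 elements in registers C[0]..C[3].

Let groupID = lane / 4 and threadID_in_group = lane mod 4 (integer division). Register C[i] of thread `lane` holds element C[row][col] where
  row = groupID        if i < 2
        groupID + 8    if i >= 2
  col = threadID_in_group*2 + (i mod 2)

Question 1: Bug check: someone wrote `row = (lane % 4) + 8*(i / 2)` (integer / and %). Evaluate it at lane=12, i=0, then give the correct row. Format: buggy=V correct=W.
`(lane % 4) + 8*(i / 2)`[12,0]->0
lane 12->12/4=3, 12 mod 4=0
i=0  r:3+0->3  c:2·0+0->0
row: 0 vs 3

buggy=0 correct=3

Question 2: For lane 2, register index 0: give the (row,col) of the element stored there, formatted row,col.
0,4

lane 2->2/4=0, 2 mod 4=2
i=0  r:0+0->0  c:2·2+0->4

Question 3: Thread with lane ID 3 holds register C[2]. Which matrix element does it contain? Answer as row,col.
8,6

lane 3: G=0 (3/4), T=3 (3%4)
i=2: r=0+8=8, c=3*2+0=6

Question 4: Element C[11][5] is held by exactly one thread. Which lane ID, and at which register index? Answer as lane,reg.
14,3

r:11=>grp=3,rB=1  c:5=>tig=2,lo=1
L=3*4+2=14  i=1*2+1=3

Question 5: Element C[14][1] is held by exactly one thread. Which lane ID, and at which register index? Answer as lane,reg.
24,3

r=14→G=6,rhi=1  c=1→T=0,p=1
L=6*4+0=24  i=1*2+1=3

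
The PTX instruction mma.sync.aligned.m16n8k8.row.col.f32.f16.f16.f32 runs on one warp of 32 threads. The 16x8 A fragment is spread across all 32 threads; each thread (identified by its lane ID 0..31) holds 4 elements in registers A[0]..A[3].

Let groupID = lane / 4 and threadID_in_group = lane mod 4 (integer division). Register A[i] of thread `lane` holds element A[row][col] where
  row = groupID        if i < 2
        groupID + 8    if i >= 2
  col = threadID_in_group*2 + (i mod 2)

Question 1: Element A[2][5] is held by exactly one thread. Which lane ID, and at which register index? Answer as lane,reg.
10,1

r=2→G=2,rhi=0  c=5→T=2,p=1
L=2*4+2=10  i=0*2+1=1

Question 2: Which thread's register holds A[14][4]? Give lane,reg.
r:14=>grp=6,rB=1  c:4=>tig=2,lo=0
L=6*4+2=26  i=1*2+0=2

26,2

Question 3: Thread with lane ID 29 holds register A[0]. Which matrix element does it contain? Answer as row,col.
lane 29->29/4=7, 29 mod 4=1
i=0  r:7+0->7  c:2·1+0->2

7,2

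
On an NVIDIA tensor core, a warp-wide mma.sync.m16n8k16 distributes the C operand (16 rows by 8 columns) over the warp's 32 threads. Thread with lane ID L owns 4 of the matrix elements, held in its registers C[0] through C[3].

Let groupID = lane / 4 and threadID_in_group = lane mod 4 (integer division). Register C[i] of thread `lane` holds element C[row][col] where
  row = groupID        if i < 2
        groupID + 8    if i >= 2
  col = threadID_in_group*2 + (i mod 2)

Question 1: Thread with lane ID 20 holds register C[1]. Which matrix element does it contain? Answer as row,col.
5,1

20: gr=5,th=0
[1] (5+0,0*2+1) = (5,1)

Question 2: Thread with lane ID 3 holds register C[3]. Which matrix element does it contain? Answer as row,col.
8,7

lane 3=>3/4=0, 3 mod 4=3
i=3  r:0+8=>8  c:2·3+1=>7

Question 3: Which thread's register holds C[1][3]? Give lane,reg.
5,1

r=1→G=1,rhi=0  c=3→T=1,p=1
L=1*4+1=5  i=0*2+1=1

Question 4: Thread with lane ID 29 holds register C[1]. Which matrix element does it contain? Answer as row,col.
lane 29=>29/4=7, 29 mod 4=1
i=1  r:7+0=>7  c:2·1+1=>3

7,3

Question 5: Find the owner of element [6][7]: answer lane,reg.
r:6=>grp=6,rB=0  c:7=>tig=3,lo=1
L=6*4+3=27  i=0*2+1=1

27,1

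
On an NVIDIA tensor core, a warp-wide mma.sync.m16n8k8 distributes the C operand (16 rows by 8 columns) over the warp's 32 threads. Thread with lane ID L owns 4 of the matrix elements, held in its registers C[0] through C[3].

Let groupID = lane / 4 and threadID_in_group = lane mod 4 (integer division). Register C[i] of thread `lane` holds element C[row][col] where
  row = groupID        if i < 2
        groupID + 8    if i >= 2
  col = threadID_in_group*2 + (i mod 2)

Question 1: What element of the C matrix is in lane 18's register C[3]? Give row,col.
lane 18: gr=4 (18/4), th=2 (18%4)
i=3: r=4+8=12, c=2*2+1=5

12,5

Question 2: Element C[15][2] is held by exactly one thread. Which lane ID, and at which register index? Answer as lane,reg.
29,2

r=15→G=7,rhi=1  c=2→T=1,p=0
L=7*4+1=29  i=1*2+0=2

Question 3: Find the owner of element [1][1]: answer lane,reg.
r:1=>grp=1,rB=0  c:1=>tig=0,lo=1
L=1*4+0=4  i=0*2+1=1

4,1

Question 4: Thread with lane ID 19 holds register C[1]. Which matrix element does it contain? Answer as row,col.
4,7

L=19→G=19>>2=4, T=19&3=3
[1]→row 4+0=4  col 3·2+1=7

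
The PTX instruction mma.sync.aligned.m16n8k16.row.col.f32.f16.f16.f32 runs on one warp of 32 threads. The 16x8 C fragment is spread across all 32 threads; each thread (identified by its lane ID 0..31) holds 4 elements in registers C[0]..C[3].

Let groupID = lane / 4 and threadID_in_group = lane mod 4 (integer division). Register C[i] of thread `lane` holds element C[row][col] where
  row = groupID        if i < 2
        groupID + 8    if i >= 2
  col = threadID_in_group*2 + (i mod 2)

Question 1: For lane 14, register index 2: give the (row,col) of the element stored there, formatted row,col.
L=14⇒gr=14>>2=3, th=14&3=2
[2]⇒row 3+8=11  col 2·2+0=4

11,4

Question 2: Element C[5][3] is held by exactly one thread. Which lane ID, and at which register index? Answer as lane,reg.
r=5->g=5,rb=0  c=3->t=1,b0=1
L=5*4+1=21  i=0*2+1=1

21,1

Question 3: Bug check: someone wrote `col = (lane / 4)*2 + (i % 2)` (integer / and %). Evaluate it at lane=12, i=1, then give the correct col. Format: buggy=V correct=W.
buggy=7 correct=1

`(lane / 4)*2 + (i % 2)`[12,1]→7
lane 12: G=3 (12/4), T=0 (12%4)
i=1: r=3+0=3, c=0*2+1=1
col: 7 vs 1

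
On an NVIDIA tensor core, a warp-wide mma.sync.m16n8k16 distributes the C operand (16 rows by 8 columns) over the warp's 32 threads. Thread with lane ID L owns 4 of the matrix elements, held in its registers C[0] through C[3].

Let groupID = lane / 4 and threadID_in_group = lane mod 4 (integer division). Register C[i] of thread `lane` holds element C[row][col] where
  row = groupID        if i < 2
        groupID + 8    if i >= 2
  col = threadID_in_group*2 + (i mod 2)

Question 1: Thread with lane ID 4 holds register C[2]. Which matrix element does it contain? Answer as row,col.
lane 4⇒4/4=1, 4 mod 4=0
i=2  r:1+8⇒9  c:2·0+0⇒0

9,0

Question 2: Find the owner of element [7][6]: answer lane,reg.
r: 7->gid=7,r8=0  c: 6->tid=3,i&1=0
L=7*4+3=31  i=0*2+0=0

31,0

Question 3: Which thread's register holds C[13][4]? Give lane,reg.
r=13->g=5,rb=1  c=4->t=2,b0=0
L=5*4+2=22  i=1*2+0=2

22,2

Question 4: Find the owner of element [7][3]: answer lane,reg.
r=7→G=7,rhi=0  c=3→T=1,p=1
L=7*4+1=29  i=0*2+1=1

29,1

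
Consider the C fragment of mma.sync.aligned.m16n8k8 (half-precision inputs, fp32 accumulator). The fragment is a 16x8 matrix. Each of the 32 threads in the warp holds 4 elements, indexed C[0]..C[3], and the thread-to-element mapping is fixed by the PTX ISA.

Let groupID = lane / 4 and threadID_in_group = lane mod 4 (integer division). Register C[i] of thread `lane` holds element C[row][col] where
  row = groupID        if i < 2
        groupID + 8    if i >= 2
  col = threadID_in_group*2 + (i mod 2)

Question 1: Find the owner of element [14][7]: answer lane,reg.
r=14→G=6,rhi=1  c=7→T=3,p=1
L=6*4+3=27  i=1*2+1=3

27,3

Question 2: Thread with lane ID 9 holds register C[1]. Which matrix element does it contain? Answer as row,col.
lane 9: g=2 (9/4), t=1 (9%4)
i=1: r=2+0=2, c=1*2+1=3

2,3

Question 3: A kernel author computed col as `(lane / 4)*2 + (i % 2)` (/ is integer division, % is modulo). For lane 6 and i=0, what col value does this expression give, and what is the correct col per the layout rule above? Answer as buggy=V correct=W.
buggy=2 correct=4

`(lane / 4)*2 + (i % 2)`[6,0]=>2
L=6=>grp=6>>2=1, tig=6&3=2
[0]=>row 1+0=1  col 2·2+0=4
col: 2 vs 4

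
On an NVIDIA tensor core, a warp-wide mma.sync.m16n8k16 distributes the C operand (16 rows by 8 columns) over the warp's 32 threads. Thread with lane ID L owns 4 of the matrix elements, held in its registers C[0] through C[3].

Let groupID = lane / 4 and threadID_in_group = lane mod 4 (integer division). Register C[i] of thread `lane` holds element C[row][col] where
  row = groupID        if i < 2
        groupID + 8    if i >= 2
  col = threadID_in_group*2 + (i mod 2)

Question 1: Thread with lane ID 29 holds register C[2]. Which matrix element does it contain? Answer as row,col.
15,2

lane 29⇒29/4=7, 29 mod 4=1
i=2  r:7+8⇒15  c:2·1+0⇒2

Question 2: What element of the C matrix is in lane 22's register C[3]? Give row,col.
lane 22->22/4=5, 22 mod 4=2
i=3  r:5+8->13  c:2·2+1->5

13,5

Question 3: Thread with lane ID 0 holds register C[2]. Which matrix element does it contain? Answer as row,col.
lane 0: gr=0 (0/4), th=0 (0%4)
i=2: r=0+8=8, c=0*2+0=0

8,0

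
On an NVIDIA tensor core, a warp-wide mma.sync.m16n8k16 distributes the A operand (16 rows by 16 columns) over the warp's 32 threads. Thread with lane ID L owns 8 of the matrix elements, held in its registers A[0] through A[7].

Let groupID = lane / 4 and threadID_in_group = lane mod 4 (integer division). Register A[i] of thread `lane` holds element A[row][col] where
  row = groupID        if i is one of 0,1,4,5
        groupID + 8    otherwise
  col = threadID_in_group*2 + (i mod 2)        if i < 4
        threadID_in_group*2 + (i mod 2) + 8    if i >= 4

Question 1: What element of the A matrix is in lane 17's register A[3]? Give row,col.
12,3

lane 17: grp=4 (17/4), tig=1 (17%4)
i=3: r=4+8=12, c=1*2+1+0=3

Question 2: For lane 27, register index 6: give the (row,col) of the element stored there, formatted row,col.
14,14

27: g=6,t=3
[6] (6+8,3*2+0+8) = (14,14)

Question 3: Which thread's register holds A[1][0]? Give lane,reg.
4,0

r: 1->gid=1,r8=0  c: 0->c8=0,tid=0,i&1=0
L=1*4+0=4  i=0*4+0*2+0=0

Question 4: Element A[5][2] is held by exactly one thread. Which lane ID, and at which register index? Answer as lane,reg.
r=5→G=5,rhi=0  c=2→chi=0,T=1,p=0
L=5*4+1=21  i=0*4+0*2+0=0

21,0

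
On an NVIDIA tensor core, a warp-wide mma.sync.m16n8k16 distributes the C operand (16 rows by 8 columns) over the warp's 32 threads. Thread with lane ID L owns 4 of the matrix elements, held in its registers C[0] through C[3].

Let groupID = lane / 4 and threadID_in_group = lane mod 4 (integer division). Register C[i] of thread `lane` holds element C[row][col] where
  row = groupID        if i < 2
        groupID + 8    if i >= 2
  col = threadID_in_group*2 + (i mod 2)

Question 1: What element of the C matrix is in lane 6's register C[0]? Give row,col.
lane 6: gid=1 (6/4), tid=2 (6%4)
i=0: r=1+0=1, c=2*2+0=4

1,4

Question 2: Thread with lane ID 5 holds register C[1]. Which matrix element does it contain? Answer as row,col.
lane 5: g=1 (5/4), t=1 (5%4)
i=1: r=1+0=1, c=1*2+1=3

1,3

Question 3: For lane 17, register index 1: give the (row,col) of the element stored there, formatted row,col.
lane 17⇒17/4=4, 17 mod 4=1
i=1  r:4+0⇒4  c:2·1+1⇒3

4,3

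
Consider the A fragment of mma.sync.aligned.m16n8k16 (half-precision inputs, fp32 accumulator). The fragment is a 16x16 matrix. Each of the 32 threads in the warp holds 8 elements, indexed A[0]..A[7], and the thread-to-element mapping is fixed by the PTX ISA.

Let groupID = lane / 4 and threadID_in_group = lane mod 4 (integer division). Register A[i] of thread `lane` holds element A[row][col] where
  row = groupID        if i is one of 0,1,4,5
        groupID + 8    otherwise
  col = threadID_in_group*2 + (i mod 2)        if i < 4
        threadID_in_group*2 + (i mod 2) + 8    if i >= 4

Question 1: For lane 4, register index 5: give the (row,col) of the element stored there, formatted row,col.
1,9

lane 4: grp=1 (4/4), tig=0 (4%4)
i=5: r=1+0=1, c=0*2+1+8=9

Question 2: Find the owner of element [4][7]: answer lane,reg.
19,1

r=4->g=4,rb=0  c=7->cb=0,t=3,b0=1
L=4*4+3=19  i=0*4+0*2+1=1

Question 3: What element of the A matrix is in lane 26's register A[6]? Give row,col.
14,12

lane 26->26/4=6, 26 mod 4=2
i=6  r:6+8->14  c:2·2+0+8->12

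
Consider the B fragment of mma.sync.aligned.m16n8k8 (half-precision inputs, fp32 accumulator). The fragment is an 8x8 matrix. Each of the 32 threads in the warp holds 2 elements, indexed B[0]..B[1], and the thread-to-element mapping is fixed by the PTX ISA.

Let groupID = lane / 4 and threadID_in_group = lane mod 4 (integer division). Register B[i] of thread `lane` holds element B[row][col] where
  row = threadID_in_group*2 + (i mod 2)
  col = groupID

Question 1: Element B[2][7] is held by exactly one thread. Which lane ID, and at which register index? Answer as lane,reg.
29,0

c: 7->gid=7  r: 2->tid=1,i&1=0
L=7*4+1=29  i=0=0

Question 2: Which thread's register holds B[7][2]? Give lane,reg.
11,1

c=2→G=2  r=7→T=3,p=1
L=2*4+3=11  i=1=1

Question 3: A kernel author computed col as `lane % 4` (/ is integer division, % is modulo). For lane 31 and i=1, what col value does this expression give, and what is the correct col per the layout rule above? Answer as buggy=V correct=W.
`lane % 4`[31,1]→3
lane 31→31/4=7, 31 mod 4=3
i=1  r:2·3+1→7  c:7
col: 3 vs 7

buggy=3 correct=7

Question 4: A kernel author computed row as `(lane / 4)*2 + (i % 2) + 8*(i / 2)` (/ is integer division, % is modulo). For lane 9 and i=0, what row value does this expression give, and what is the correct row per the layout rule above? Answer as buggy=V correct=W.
`(lane / 4)*2 + (i % 2) + 8*(i / 2)`[9,0]->4
L=9->gid=9>>2=2, tid=9&3=1
[0]->row 1·2+0=2  col gid=2
row: 4 vs 2

buggy=4 correct=2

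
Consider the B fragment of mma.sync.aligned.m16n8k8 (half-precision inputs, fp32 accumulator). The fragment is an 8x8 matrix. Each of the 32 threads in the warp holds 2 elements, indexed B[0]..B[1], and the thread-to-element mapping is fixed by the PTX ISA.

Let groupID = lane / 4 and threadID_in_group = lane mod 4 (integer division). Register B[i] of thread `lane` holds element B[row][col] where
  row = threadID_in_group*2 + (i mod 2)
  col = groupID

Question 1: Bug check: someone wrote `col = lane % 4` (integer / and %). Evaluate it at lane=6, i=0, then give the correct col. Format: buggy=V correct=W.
`lane % 4`[6,0]→2
6: G=1,T=2
[0] (2*2+0,1) = (4,1)
col: 2 vs 1

buggy=2 correct=1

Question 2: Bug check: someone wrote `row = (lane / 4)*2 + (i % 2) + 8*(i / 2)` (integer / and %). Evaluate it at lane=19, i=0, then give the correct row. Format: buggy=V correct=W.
`(lane / 4)*2 + (i % 2) + 8*(i / 2)`[19,0]→8
L=19→G=19>>2=4, T=19&3=3
[0]→row 3·2+0=6  col G=4
row: 8 vs 6

buggy=8 correct=6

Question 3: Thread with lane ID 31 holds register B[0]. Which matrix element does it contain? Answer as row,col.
6,7

31: grp=7,tig=3
[0] (3*2+0,7) = (6,7)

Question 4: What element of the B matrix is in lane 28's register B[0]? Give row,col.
0,7

lane 28→28/4=7, 28 mod 4=0
i=0  r:2·0+0→0  c:7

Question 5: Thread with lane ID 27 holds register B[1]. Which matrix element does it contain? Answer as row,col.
lane 27->27/4=6, 27 mod 4=3
i=1  r:2·3+1->7  c:6

7,6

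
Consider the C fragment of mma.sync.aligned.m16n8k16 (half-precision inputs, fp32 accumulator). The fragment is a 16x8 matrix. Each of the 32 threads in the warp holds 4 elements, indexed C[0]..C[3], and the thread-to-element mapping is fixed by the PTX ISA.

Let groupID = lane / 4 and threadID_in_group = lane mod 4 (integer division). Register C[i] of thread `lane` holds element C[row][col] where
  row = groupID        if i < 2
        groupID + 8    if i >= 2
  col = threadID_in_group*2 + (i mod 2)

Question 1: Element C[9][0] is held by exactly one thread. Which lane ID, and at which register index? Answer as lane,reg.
4,2

r=9→G=1,rhi=1  c=0→T=0,p=0
L=1*4+0=4  i=1*2+0=2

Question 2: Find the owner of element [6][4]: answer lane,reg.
26,0

r=6⇒gr=6,Rb=0  c=4⇒th=2,odd=0
L=6*4+2=26  i=0*2+0=0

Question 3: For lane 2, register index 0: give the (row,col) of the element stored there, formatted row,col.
2: gr=0,th=2
[0] (0+0,2*2+0) = (0,4)

0,4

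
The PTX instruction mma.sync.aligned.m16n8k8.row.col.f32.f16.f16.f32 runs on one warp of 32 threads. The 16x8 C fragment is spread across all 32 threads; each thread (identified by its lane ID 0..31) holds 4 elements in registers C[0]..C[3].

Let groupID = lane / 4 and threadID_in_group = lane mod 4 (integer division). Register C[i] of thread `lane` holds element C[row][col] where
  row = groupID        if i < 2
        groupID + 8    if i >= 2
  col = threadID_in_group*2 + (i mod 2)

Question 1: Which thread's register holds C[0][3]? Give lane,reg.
1,1

r: 0->gid=0,r8=0  c: 3->tid=1,i&1=1
L=0*4+1=1  i=0*2+1=1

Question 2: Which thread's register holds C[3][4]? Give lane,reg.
r=3->g=3,rb=0  c=4->t=2,b0=0
L=3*4+2=14  i=0*2+0=0

14,0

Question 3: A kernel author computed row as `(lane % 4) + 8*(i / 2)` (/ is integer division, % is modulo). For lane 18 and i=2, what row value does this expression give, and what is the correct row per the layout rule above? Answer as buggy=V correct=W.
buggy=10 correct=12

`(lane % 4) + 8*(i / 2)`[18,2]->10
18: g=4,t=2
[2] (4+8,2*2+0) = (12,4)
row: 10 vs 12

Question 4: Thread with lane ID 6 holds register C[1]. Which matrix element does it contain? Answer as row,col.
6: gid=1,tid=2
[1] (1+0,2*2+1) = (1,5)

1,5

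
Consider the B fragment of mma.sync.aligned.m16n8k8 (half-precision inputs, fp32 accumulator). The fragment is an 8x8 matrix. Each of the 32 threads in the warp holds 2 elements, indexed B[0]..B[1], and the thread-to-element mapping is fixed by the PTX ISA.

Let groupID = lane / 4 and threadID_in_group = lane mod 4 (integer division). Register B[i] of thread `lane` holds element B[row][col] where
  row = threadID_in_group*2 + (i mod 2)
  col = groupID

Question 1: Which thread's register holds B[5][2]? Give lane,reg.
c:2=>grp=2  r:5=>tig=2,lo=1
L=2*4+2=10  i=1=1

10,1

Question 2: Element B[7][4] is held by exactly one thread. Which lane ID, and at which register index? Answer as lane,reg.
c=4⇒gr=4  r=7⇒th=3,odd=1
L=4*4+3=19  i=1=1

19,1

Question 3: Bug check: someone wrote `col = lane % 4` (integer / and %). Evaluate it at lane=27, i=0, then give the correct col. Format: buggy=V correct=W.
`lane % 4`[27,0]⇒3
27: gr=6,th=3
[0] (3*2+0,6) = (6,6)
col: 3 vs 6

buggy=3 correct=6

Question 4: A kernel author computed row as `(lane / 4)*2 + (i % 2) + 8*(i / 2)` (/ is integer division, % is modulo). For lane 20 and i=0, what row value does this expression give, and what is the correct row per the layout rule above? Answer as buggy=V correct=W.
`(lane / 4)*2 + (i % 2) + 8*(i / 2)`[20,0]->10
lane 20: g=5 (20/4), t=0 (20%4)
i=0: r=0*2+0=0, c=g=5
row: 10 vs 0

buggy=10 correct=0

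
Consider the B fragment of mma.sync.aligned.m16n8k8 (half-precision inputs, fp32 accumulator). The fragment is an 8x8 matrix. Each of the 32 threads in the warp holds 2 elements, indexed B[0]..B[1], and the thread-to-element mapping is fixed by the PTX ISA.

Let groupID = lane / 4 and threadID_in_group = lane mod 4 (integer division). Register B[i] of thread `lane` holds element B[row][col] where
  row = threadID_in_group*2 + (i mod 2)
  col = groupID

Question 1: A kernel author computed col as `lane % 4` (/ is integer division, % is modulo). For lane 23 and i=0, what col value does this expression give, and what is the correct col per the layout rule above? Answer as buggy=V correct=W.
buggy=3 correct=5

`lane % 4`[23,0]→3
lane 23→23/4=5, 23 mod 4=3
i=0  r:2·3+0→6  c:5
col: 3 vs 5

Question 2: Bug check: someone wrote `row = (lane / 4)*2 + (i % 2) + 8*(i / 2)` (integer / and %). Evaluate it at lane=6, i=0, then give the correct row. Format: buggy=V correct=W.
`(lane / 4)*2 + (i % 2) + 8*(i / 2)`[6,0]->2
6: g=1,t=2
[0] (2*2+0,1) = (4,1)
row: 2 vs 4

buggy=2 correct=4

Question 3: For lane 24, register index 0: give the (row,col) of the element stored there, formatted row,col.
0,6

lane 24->24/4=6, 24 mod 4=0
i=0  r:2·0+0->0  c:6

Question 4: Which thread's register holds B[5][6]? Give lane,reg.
26,1

c:6=>grp=6  r:5=>tig=2,lo=1
L=6*4+2=26  i=1=1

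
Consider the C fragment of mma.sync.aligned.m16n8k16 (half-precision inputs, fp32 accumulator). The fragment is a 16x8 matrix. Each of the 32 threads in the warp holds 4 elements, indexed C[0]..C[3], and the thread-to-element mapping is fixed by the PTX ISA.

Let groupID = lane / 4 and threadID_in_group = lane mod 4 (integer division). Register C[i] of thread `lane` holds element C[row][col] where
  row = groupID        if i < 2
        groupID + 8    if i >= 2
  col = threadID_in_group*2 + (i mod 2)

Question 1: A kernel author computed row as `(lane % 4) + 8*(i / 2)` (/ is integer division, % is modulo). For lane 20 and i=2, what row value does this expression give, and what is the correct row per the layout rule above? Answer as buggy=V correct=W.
buggy=8 correct=13

`(lane % 4) + 8*(i / 2)`[20,2]⇒8
lane 20: gr=5 (20/4), th=0 (20%4)
i=2: r=5+8=13, c=0*2+0=0
row: 8 vs 13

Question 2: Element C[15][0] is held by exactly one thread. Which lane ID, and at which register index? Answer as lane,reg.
28,2

r: 15->gid=7,r8=1  c: 0->tid=0,i&1=0
L=7*4+0=28  i=1*2+0=2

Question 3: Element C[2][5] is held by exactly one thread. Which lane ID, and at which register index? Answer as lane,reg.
r=2⇒gr=2,Rb=0  c=5⇒th=2,odd=1
L=2*4+2=10  i=0*2+1=1

10,1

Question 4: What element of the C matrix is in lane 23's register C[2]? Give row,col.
13,6

23: gid=5,tid=3
[2] (5+8,3*2+0) = (13,6)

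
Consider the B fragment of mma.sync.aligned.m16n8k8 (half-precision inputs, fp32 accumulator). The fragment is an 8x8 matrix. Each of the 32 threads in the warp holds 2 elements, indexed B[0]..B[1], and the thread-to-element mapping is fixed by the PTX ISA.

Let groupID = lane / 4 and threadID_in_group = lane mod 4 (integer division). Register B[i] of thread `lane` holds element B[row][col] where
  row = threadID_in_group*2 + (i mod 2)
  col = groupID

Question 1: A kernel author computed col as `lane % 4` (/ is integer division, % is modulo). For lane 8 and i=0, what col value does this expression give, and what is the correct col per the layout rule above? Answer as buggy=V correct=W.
buggy=0 correct=2

`lane % 4`[8,0]=>0
8: grp=2,tig=0
[0] (0*2+0,2) = (0,2)
col: 0 vs 2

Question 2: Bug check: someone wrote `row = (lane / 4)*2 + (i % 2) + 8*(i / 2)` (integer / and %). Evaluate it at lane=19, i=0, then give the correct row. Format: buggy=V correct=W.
`(lane / 4)*2 + (i % 2) + 8*(i / 2)`[19,0]⇒8
lane 19: gr=4 (19/4), th=3 (19%4)
i=0: r=3*2+0=6, c=gr=4
row: 8 vs 6

buggy=8 correct=6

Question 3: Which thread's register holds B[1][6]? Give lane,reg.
c: 6->gid=6  r: 1->tid=0,i&1=1
L=6*4+0=24  i=1=1

24,1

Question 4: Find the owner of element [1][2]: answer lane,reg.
c=2->g=2  r=1->t=0,b0=1
L=2*4+0=8  i=1=1

8,1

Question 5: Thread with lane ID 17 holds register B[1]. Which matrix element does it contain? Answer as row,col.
lane 17⇒17/4=4, 17 mod 4=1
i=1  r:2·1+1⇒3  c:4

3,4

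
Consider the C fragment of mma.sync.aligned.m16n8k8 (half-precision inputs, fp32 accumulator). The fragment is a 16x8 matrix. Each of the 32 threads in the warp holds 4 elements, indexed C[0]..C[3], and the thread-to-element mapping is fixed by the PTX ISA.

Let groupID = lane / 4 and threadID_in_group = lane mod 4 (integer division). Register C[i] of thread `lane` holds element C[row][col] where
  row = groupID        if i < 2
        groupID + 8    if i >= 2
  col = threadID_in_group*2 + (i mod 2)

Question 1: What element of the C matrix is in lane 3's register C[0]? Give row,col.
0,6

lane 3=>3/4=0, 3 mod 4=3
i=0  r:0+0=>0  c:2·3+0=>6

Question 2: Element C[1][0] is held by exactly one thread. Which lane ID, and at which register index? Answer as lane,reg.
r:1=>grp=1,rB=0  c:0=>tig=0,lo=0
L=1*4+0=4  i=0*2+0=0

4,0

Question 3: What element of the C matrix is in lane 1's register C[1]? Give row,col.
0,3

lane 1->1/4=0, 1 mod 4=1
i=1  r:0+0->0  c:2·1+1->3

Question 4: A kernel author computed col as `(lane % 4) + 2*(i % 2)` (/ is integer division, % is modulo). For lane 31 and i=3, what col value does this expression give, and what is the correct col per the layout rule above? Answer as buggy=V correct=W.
`(lane % 4) + 2*(i % 2)`[31,3]->5
lane 31->31/4=7, 31 mod 4=3
i=3  r:7+8->15  c:2·3+1->7
col: 5 vs 7

buggy=5 correct=7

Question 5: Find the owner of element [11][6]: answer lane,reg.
r=11→G=3,rhi=1  c=6→T=3,p=0
L=3*4+3=15  i=1*2+0=2

15,2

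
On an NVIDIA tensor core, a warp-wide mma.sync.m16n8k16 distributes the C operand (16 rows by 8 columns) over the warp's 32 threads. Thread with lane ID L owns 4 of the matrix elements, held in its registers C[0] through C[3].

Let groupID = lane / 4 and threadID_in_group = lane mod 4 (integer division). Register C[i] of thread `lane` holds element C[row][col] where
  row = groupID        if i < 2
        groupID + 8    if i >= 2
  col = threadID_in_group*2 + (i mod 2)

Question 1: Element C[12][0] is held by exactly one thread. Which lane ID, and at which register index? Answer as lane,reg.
16,2

r:12=>grp=4,rB=1  c:0=>tig=0,lo=0
L=4*4+0=16  i=1*2+0=2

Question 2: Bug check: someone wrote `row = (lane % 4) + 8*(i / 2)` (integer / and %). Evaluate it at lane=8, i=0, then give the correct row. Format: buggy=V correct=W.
buggy=0 correct=2

`(lane % 4) + 8*(i / 2)`[8,0]->0
8: gid=2,tid=0
[0] (2+0,0*2+0) = (2,0)
row: 0 vs 2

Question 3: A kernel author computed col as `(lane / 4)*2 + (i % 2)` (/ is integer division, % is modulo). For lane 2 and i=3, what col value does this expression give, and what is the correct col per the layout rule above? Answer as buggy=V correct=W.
`(lane / 4)*2 + (i % 2)`[2,3]=>1
lane 2=>2/4=0, 2 mod 4=2
i=3  r:0+8=>8  c:2·2+1=>5
col: 1 vs 5

buggy=1 correct=5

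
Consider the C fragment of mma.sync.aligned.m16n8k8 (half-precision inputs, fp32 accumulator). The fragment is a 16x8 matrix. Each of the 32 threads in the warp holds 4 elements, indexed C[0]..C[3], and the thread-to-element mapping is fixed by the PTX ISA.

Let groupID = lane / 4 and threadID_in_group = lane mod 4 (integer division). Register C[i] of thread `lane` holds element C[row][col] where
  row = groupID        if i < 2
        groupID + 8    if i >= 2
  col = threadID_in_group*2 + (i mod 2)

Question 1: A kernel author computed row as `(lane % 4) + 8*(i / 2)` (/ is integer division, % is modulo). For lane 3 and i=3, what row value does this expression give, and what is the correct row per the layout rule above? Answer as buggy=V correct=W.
`(lane % 4) + 8*(i / 2)`[3,3]⇒11
L=3⇒gr=3>>2=0, th=3&3=3
[3]⇒row 0+8=8  col 3·2+1=7
row: 11 vs 8

buggy=11 correct=8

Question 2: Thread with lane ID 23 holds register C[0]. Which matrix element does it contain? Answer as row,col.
L=23=>grp=23>>2=5, tig=23&3=3
[0]=>row 5+0=5  col 3·2+0=6

5,6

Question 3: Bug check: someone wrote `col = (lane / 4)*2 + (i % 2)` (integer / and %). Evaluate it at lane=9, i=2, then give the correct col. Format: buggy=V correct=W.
buggy=4 correct=2

`(lane / 4)*2 + (i % 2)`[9,2]->4
lane 9->9/4=2, 9 mod 4=1
i=2  r:2+8->10  c:2·1+0->2
col: 4 vs 2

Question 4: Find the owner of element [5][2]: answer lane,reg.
r:5=>grp=5,rB=0  c:2=>tig=1,lo=0
L=5*4+1=21  i=0*2+0=0

21,0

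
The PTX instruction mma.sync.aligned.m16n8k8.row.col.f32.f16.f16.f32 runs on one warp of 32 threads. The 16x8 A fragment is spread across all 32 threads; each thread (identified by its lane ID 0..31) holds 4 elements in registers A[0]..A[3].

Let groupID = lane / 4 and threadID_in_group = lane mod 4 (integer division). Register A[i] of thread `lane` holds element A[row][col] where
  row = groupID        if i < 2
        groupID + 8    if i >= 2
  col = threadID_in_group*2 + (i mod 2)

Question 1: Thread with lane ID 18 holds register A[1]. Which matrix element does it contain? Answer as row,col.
lane 18=>18/4=4, 18 mod 4=2
i=1  r:4+0=>4  c:2·2+1=>5

4,5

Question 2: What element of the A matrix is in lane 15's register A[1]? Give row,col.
3,7

L=15->g=15>>2=3, t=15&3=3
[1]->row 3+0=3  col 3·2+1=7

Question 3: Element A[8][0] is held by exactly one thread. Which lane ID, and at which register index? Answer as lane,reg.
0,2

r=8⇒gr=0,Rb=1  c=0⇒th=0,odd=0
L=0*4+0=0  i=1*2+0=2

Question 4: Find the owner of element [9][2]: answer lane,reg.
r=9→G=1,rhi=1  c=2→T=1,p=0
L=1*4+1=5  i=1*2+0=2

5,2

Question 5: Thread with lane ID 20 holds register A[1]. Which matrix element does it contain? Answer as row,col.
5,1

lane 20: gr=5 (20/4), th=0 (20%4)
i=1: r=5+0=5, c=0*2+1=1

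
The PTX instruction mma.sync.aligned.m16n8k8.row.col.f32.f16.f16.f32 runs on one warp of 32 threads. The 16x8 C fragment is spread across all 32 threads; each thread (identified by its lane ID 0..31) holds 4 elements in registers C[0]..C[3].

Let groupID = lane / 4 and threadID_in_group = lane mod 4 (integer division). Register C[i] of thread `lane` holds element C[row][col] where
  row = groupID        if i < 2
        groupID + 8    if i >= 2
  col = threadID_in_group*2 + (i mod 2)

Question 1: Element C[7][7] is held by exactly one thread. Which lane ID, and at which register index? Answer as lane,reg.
r: 7->gid=7,r8=0  c: 7->tid=3,i&1=1
L=7*4+3=31  i=0*2+1=1

31,1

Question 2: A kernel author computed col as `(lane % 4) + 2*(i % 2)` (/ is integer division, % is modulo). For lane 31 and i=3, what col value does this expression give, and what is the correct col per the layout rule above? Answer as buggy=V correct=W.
`(lane % 4) + 2*(i % 2)`[31,3]=>5
31: grp=7,tig=3
[3] (7+8,3*2+1) = (15,7)
col: 5 vs 7

buggy=5 correct=7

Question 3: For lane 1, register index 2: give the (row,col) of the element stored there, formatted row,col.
L=1->gid=1>>2=0, tid=1&3=1
[2]->row 0+8=8  col 1·2+0=2

8,2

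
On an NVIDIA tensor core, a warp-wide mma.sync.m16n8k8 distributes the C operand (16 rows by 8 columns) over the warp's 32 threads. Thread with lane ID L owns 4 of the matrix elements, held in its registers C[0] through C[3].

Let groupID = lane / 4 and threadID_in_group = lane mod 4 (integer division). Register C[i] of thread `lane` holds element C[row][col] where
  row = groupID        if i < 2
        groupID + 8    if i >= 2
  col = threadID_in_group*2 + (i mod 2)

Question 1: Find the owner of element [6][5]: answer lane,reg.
26,1

r:6=>grp=6,rB=0  c:5=>tig=2,lo=1
L=6*4+2=26  i=0*2+1=1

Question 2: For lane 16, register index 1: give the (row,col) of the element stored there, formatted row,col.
lane 16: g=4 (16/4), t=0 (16%4)
i=1: r=4+0=4, c=0*2+1=1

4,1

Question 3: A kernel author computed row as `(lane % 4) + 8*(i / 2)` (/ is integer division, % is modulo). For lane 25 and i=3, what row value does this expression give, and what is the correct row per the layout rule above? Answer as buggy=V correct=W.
`(lane % 4) + 8*(i / 2)`[25,3]->9
lane 25->25/4=6, 25 mod 4=1
i=3  r:6+8->14  c:2·1+1->3
row: 9 vs 14

buggy=9 correct=14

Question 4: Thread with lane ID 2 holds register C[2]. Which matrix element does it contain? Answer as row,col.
8,4

lane 2: gid=0 (2/4), tid=2 (2%4)
i=2: r=0+8=8, c=2*2+0=4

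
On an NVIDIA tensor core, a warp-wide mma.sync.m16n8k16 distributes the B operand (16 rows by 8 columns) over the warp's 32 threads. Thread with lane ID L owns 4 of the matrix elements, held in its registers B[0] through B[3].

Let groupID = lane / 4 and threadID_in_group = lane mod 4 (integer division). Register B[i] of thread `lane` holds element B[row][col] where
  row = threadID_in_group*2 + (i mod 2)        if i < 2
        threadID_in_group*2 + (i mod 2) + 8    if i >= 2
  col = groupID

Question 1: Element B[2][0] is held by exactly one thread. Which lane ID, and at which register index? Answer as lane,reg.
c=0→G=0  r=2→rhi=0,T=1,p=0
L=0*4+1=1  i=0*2+0=0

1,0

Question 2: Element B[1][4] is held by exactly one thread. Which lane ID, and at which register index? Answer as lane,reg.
16,1

c=4->g=4  r=1->rb=0,t=0,b0=1
L=4*4+0=16  i=0*2+1=1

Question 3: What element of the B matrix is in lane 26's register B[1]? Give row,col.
lane 26→26/4=6, 26 mod 4=2
i=1  r:2·2+1+0→5  c:6

5,6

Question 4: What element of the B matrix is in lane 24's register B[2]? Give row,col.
L=24->gid=24>>2=6, tid=24&3=0
[2]->row 0·2+0+8=8  col gid=6

8,6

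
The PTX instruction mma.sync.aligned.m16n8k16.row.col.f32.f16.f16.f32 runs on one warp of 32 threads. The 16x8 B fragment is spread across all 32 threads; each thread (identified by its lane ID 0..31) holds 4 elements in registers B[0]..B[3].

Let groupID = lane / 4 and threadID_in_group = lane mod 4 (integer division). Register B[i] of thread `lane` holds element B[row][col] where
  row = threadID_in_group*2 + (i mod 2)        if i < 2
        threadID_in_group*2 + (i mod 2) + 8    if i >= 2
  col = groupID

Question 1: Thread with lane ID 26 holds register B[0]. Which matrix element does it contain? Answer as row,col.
4,6

26: gid=6,tid=2
[0] (2*2+0+0,6) = (4,6)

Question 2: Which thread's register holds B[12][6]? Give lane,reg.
c: 6->gid=6  r: 12->r8=1,tid=2,i&1=0
L=6*4+2=26  i=1*2+0=2

26,2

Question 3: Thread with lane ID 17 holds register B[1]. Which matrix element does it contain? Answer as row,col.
3,4

L=17->g=17>>2=4, t=17&3=1
[1]->row 1·2+1+0=3  col g=4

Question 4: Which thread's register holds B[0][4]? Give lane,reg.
c:4=>grp=4  r:0=>rB=0,tig=0,lo=0
L=4*4+0=16  i=0*2+0=0

16,0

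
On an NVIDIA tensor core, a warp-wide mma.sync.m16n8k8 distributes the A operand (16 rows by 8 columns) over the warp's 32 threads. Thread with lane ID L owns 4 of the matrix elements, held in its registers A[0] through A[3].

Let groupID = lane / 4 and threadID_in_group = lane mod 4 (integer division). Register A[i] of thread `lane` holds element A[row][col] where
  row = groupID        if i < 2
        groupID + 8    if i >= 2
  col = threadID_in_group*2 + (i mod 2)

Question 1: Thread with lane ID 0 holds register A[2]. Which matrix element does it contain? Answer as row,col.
8,0

L=0->gid=0>>2=0, tid=0&3=0
[2]->row 0+8=8  col 0·2+0=0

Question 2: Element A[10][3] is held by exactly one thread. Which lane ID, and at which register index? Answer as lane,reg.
r: 10->gid=2,r8=1  c: 3->tid=1,i&1=1
L=2*4+1=9  i=1*2+1=3

9,3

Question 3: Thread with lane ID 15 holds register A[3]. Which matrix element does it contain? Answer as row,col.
11,7

L=15->g=15>>2=3, t=15&3=3
[3]->row 3+8=11  col 3·2+1=7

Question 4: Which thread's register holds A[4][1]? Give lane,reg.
r=4→G=4,rhi=0  c=1→T=0,p=1
L=4*4+0=16  i=0*2+1=1

16,1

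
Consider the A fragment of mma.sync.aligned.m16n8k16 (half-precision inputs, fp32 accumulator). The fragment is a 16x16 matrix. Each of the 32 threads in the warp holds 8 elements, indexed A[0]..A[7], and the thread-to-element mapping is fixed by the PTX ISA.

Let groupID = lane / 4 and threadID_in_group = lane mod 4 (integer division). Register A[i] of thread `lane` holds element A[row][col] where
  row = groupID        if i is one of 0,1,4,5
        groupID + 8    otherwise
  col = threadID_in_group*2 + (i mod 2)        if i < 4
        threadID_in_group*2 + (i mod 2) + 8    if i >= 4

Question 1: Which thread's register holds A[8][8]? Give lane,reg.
r=8→G=0,rhi=1  c=8→chi=1,T=0,p=0
L=0*4+0=0  i=1*4+1*2+0=6

0,6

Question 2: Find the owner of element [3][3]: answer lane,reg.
r=3⇒gr=3,Rb=0  c=3⇒Cb=0,th=1,odd=1
L=3*4+1=13  i=0*4+0*2+1=1

13,1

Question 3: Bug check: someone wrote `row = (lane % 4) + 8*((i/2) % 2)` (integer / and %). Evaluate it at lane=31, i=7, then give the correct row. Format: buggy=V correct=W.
buggy=11 correct=15

`(lane % 4) + 8*((i/2) % 2)`[31,7]→11
L=31→G=31>>2=7, T=31&3=3
[7]→row 7+8=15  col 3·2+1+8=15
row: 11 vs 15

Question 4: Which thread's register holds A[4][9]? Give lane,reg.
16,5

r=4->g=4,rb=0  c=9->cb=1,t=0,b0=1
L=4*4+0=16  i=1*4+0*2+1=5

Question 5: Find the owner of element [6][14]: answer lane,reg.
r:6=>grp=6,rB=0  c:14=>cB=1,tig=3,lo=0
L=6*4+3=27  i=1*4+0*2+0=4

27,4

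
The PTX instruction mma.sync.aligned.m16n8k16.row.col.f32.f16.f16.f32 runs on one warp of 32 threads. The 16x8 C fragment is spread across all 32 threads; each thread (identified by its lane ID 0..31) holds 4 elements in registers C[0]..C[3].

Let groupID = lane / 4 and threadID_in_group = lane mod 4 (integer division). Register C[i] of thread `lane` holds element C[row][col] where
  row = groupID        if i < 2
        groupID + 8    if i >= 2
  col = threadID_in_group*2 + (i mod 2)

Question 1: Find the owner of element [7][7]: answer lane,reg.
r: 7->gid=7,r8=0  c: 7->tid=3,i&1=1
L=7*4+3=31  i=0*2+1=1

31,1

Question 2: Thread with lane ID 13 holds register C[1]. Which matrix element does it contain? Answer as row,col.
3,3

13: gid=3,tid=1
[1] (3+0,1*2+1) = (3,3)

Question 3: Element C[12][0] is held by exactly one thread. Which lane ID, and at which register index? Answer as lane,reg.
r=12->g=4,rb=1  c=0->t=0,b0=0
L=4*4+0=16  i=1*2+0=2

16,2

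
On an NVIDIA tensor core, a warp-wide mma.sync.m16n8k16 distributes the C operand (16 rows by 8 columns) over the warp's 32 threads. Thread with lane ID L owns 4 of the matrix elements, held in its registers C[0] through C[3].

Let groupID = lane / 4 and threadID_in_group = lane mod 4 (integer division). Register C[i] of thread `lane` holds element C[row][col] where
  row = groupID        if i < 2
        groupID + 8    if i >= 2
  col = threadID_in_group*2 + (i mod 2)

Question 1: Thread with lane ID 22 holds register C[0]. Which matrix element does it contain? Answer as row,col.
22: G=5,T=2
[0] (5+0,2*2+0) = (5,4)

5,4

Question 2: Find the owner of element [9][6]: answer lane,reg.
r=9→G=1,rhi=1  c=6→T=3,p=0
L=1*4+3=7  i=1*2+0=2

7,2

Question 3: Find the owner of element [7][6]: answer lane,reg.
31,0

r=7⇒gr=7,Rb=0  c=6⇒th=3,odd=0
L=7*4+3=31  i=0*2+0=0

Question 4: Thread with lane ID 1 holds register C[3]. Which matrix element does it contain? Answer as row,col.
8,3

lane 1: G=0 (1/4), T=1 (1%4)
i=3: r=0+8=8, c=1*2+1=3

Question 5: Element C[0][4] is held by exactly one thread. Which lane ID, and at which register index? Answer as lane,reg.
2,0

r: 0->gid=0,r8=0  c: 4->tid=2,i&1=0
L=0*4+2=2  i=0*2+0=0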